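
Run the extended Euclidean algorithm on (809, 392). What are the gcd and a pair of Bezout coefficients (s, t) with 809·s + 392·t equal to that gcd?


Euclidean algorithm on (809, 392) — divide until remainder is 0:
  809 = 2 · 392 + 25
  392 = 15 · 25 + 17
  25 = 1 · 17 + 8
  17 = 2 · 8 + 1
  8 = 8 · 1 + 0
gcd(809, 392) = 1.
Track Bezout coefficients alongside the remainders: start with r₀ = 809 = a·1 + b·0 (s = 1, t = 0) and r₁ = 392 = a·0 + b·1 (s = 0, t = 1); each new remainder r_{k+1} = r_{k-1} − q_k·r_k inherits s_{k+1} = s_{k-1} − q_k·s_k, t_{k+1} = t_{k-1} − q_k·t_k, so r_k = a·s_k + b·t_k at every step:
  q = 2: r = 25, s = 1 − 2·0 = 1, t = 0 − 2·1 = -2  (check: 809·1 + 392·(-2) = 25)
  q = 15: r = 17, s = 0 − 15·1 = -15, t = 1 − 15·(-2) = 31  (check: 809·(-15) + 392·31 = 17)
  q = 1: r = 8, s = 1 − 1·(-15) = 16, t = -2 − 1·31 = -33  (check: 809·16 + 392·(-33) = 8)
  q = 2: r = 1, s = -15 − 2·16 = -47, t = 31 − 2·(-33) = 97  (check: 809·(-47) + 392·97 = 1)
The row with r = 1 (the gcd) gives the Bezout coefficients s = -47, t = 97.
Result: 809 · (-47) + 392 · (97) = 1.

gcd(809, 392) = 1; s = -47, t = 97 (check: 809·(-47) + 392·97 = 1).


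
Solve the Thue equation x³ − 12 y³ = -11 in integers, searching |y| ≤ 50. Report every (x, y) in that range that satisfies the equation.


The equation is x³ - 12y³ = -11. For fixed y, x³ = 12·y³ − 11, so a solution requires the RHS to be a perfect cube.
Strategy: iterate y from -50 to 50, compute RHS = 12·y³ − 11, and check whether it is a (positive or negative) perfect cube.
Check small values of y:
  y = 0: RHS = -11 is not a perfect cube.
  y = 1: RHS = 1 = (1)³ ⇒ x = 1 works.
  y = -1: RHS = -23 is not a perfect cube.
  y = 2: RHS = 85 is not a perfect cube.
  y = -2: RHS = -107 is not a perfect cube.
  y = 3: RHS = 313 is not a perfect cube.
  y = -3: RHS = -335 is not a perfect cube.
Continuing the search up to |y| = 50 finds no further solutions beyond those listed.
Collected solutions: (1, 1).

Solutions (with |y| ≤ 50): (1, 1).


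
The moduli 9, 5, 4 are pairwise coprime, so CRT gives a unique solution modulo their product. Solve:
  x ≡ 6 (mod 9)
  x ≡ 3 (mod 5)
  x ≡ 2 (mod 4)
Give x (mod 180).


Moduli 9, 5, 4 are pairwise coprime; by CRT there is a unique solution modulo M = 9 · 5 · 4 = 180.
Solve pairwise, accumulating the modulus:
  Start with x ≡ 6 (mod 9).
  Combine with x ≡ 3 (mod 5): since gcd(9, 5) = 1, we get a unique residue mod 45.
    Write x = 6 + 9·t and substitute into x ≡ 3 (mod 5): 9·t ≡ 3 − 6 = -3 (mod 5).
    Reduce coefficients mod 5: 4·t ≡ 2 (mod 5).
    The inverse of 4 mod 5 is 4 (since 4·4 = 16 = 3·5 + 1), so t ≡ 4·2 = 8 ≡ 3 (mod 5).
    Then x = 6 + 9·3 = 33, valid modulo lcm(9, 5) = 45: x ≡ 33 (mod 45).
  Combine with x ≡ 2 (mod 4): since gcd(45, 4) = 1, we get a unique residue mod 180.
    Write x = 33 + 45·t and substitute into x ≡ 2 (mod 4): 45·t ≡ 2 − 33 = -31 (mod 4).
    Reduce coefficients mod 4: 1·t ≡ 1 (mod 4).
    So t ≡ 1 (mod 4).
    Then x = 33 + 45·1 = 78, valid modulo lcm(45, 4) = 180: x ≡ 78 (mod 180).
Verify: 78 mod 9 = 6 ✓, 78 mod 5 = 3 ✓, 78 mod 4 = 2 ✓.

x ≡ 78 (mod 180).


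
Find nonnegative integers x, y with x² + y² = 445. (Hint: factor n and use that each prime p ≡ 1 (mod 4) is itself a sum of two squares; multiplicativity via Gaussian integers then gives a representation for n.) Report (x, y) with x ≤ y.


Step 1: Factor n = 445 = 5 · 89.
Step 2: Check the mod-4 condition on each prime factor: 5 ≡ 1 (mod 4), exponent 1; 89 ≡ 1 (mod 4), exponent 1.
All primes ≡ 3 (mod 4) appear to even exponent (or don't appear), so by the two-squares theorem n IS expressible as a sum of two squares.
Step 3: Build a representation. Here n = 5 · 89 is a product of primes ≡ 1 (mod 4). Each prime p ≡ 1 (mod 4) is itself a sum of two squares; find a² by testing p − a² for a perfect square:
  5: 5 − 1² = 4 = 2² ⇒ 5 = 1² + 2².
  89: 89 − 1² = 88, 89 − 2² = 85, 89 − 3² = 80, 89 − 4² = 73, 89 − 5² = 64 = 8² ⇒ 89 = 5² + 8².
  Combine using the Brahmagupta–Fibonacci identity (a² + b²)(c² + d²) = (ac − bd)² + (ad + bc)² = (ac + bd)² + (ad − bc)²:
  5 · 89 = 445: from (1² + 2²)(5² + 8²), take (1·5 − 2·8, 1·8 + 2·5) = (5 − 16, 8 + 10) = (-11, 18); dropping signs (only squares matter) gives (11, 18); check 11² + 18² = 121 + 324 = 445 ✓.
Step 4: Order so x ≤ y and verify: 11² + 18² = 121 + 324 = 445 = n. ✓

n = 445 = 11² + 18² (one valid representation with x ≤ y).


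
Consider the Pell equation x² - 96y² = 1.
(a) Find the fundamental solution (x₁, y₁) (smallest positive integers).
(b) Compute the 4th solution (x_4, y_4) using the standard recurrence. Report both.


Step 1: Find the fundamental solution (x₁, y₁) of x² - 96y² = 1.
  Expand √96 as a continued fraction. a₀ = ⌊√96⌋ = 9; iterate m_{k+1} = d_k·a_k − m_k, d_{k+1} = (96 − m_{k+1}²)/d_k, a_{k+1} = ⌊(a₀ + m_{k+1})/d_{k+1}⌋ (starting m₀ = 0, d₀ = 1), with convergents p_k = a_k·p_{k-1} + p_{k-2}, q_k = a_k·q_{k-1} + q_{k-2} (p₋₁ = 1, q₋₁ = 0):
  k = 0: a₀ = 9; p₀/q₀ = 9/1; p₀² − 96·q₀² = 81 − 96 = -15.
  k = 1: m = 9, d = 15, a = ⌊(9 + 9)/15⌋ = 1; p/q = (1·9 + 1)/(1·1 + 0) = 10/1; p² − 96·q² = 100 − 96 = 4.
  k = 2: m = 6, d = 4, a = ⌊(9 + 6)/4⌋ = 3; p/q = (3·10 + 9)/(3·1 + 1) = 39/4; p² − 96·q² = 1521 − 1536 = -15.
  k = 3: m = 6, d = 15, a = ⌊(9 + 6)/15⌋ = 1; p/q = (1·39 + 10)/(1·4 + 1) = 49/5; p² − 96·q² = 2401 − 2400 = 1.
  The first convergent with p² − 96·q² = 1 gives the fundamental solution (x₁, y₁) = (49, 5).
Step 2: Apply the recurrence (x_{n+1}, y_{n+1}) = (x₁x_n + 96y₁y_n, x₁y_n + y₁x_n) repeatedly.
  From (x_1, y_1) = (49, 5): x_2 = 49·49 + 96·5·5 = 4801; y_2 = 49·5 + 5·49 = 490.
  From (x_2, y_2) = (4801, 490): x_3 = 49·4801 + 96·5·490 = 470449; y_3 = 49·490 + 5·4801 = 48015.
  From (x_3, y_3) = (470449, 48015): x_4 = 49·470449 + 96·5·48015 = 46099201; y_4 = 49·48015 + 5·470449 = 4704980.
Step 3: Verify x_4² - 96·y_4² = 2125136332838401 - 2125136332838400 = 1 (should be 1). ✓

(x_1, y_1) = (49, 5); (x_4, y_4) = (46099201, 4704980).


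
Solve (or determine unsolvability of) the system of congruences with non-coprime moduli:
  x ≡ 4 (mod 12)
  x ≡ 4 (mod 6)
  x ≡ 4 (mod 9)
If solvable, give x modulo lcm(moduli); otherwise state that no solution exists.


Moduli 12, 6, 9 are not pairwise coprime, so CRT works modulo lcm(m_i) when all pairwise compatibility conditions hold.
Pairwise compatibility: gcd(m_i, m_j) must divide a_i - a_j for every pair.
Merge one congruence at a time:
  Start: x ≡ 4 (mod 12).
  Combine with x ≡ 4 (mod 6): gcd(12, 6) = 6; 4 - 4 = 0, which IS divisible by 6, so compatible.
    Write x = 4 + 12·t and substitute into x ≡ 4 (mod 6): 12·t ≡ 4 − 4 = 0 (mod 6).
    Divide the congruence (and modulus) by g = 6: 2·t ≡ 0 (mod 1).
    Modulo 1 every t works; take t = 0.
    Then x = 4 + 12·0 = 4, valid modulo lcm(12, 6) = 12: x ≡ 4 (mod 12).
  Combine with x ≡ 4 (mod 9): gcd(12, 9) = 3; 4 - 4 = 0, which IS divisible by 3, so compatible.
    Write x = 4 + 12·t and substitute into x ≡ 4 (mod 9): 12·t ≡ 4 − 4 = 0 (mod 9).
    Divide the congruence (and modulus) by g = 3: 4·t ≡ 0 (mod 3).
    Reduce coefficients mod 3: 1·t ≡ 0 (mod 3).
    So t ≡ 0 (mod 3).
    Then x = 4 + 12·0 = 4, valid modulo lcm(12, 9) = 36: x ≡ 4 (mod 36).
Verify: 4 mod 12 = 4, 4 mod 6 = 4, 4 mod 9 = 4.

x ≡ 4 (mod 36).


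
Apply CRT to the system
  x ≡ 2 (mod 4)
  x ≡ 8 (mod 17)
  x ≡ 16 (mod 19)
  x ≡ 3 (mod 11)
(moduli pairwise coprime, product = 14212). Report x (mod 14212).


Product of moduli M = 4 · 17 · 19 · 11 = 14212.
Merge one congruence at a time:
  Start: x ≡ 2 (mod 4).
  Combine with x ≡ 8 (mod 17); new modulus lcm = 68.
    Write x = 2 + 4·t and substitute into x ≡ 8 (mod 17): 4·t ≡ 8 − 2 = 6 (mod 17).
    The inverse of 4 mod 17 is 13 (since 4·13 = 52 = 3·17 + 1), so t ≡ 13·6 = 78 ≡ 10 (mod 17).
    Then x = 2 + 4·10 = 42, valid modulo lcm(4, 17) = 68: x ≡ 42 (mod 68).
  Combine with x ≡ 16 (mod 19); new modulus lcm = 1292.
    Write x = 42 + 68·t and substitute into x ≡ 16 (mod 19): 68·t ≡ 16 − 42 = -26 (mod 19).
    Reduce coefficients mod 19: 11·t ≡ 12 (mod 19).
    The inverse of 11 mod 19 is 7 (since 11·7 = 77 = 4·19 + 1), so t ≡ 7·12 = 84 ≡ 8 (mod 19).
    Then x = 42 + 68·8 = 586, valid modulo lcm(68, 19) = 1292: x ≡ 586 (mod 1292).
  Combine with x ≡ 3 (mod 11); new modulus lcm = 14212.
    Write x = 586 + 1292·t and substitute into x ≡ 3 (mod 11): 1292·t ≡ 3 − 586 = -583 (mod 11).
    Reduce coefficients mod 11: 5·t ≡ 0 (mod 11).
    The inverse of 5 mod 11 is 9 (since 5·9 = 45 = 4·11 + 1), so t ≡ 9·0 = 0 ≡ 0 (mod 11).
    Then x = 586 + 1292·0 = 586, valid modulo lcm(1292, 11) = 14212: x ≡ 586 (mod 14212).
Verify against each original: 586 mod 4 = 2, 586 mod 17 = 8, 586 mod 19 = 16, 586 mod 11 = 3.

x ≡ 586 (mod 14212).


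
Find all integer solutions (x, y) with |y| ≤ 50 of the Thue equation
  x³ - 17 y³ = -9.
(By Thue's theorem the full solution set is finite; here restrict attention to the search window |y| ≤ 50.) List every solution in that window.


The equation is x³ - 17y³ = -9. For fixed y, x³ = 17·y³ − 9, so a solution requires the RHS to be a perfect cube.
Strategy: iterate y from -50 to 50, compute RHS = 17·y³ − 9, and check whether it is a (positive or negative) perfect cube.
Check small values of y:
  y = 0: RHS = -9 is not a perfect cube.
  y = 1: RHS = 8 = (2)³ ⇒ x = 2 works.
  y = -1: RHS = -26 is not a perfect cube.
  y = 2: RHS = 127 is not a perfect cube.
  y = -2: RHS = -145 is not a perfect cube.
  y = 3: RHS = 450 is not a perfect cube.
  y = -3: RHS = -468 is not a perfect cube.
Continuing the search up to |y| = 50 finds no further solutions beyond those listed.
Collected solutions: (2, 1).

Solutions (with |y| ≤ 50): (2, 1).


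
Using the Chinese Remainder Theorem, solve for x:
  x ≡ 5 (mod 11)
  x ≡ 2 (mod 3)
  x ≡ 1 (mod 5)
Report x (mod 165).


Moduli 11, 3, 5 are pairwise coprime; by CRT there is a unique solution modulo M = 11 · 3 · 5 = 165.
Solve pairwise, accumulating the modulus:
  Start with x ≡ 5 (mod 11).
  Combine with x ≡ 2 (mod 3): since gcd(11, 3) = 1, we get a unique residue mod 33.
    Write x = 5 + 11·t and substitute into x ≡ 2 (mod 3): 11·t ≡ 2 − 5 = -3 (mod 3).
    Reduce coefficients mod 3: 2·t ≡ 0 (mod 3).
    The inverse of 2 mod 3 is 2 (since 2·2 = 4 = 1·3 + 1), so t ≡ 2·0 = 0 ≡ 0 (mod 3).
    Then x = 5 + 11·0 = 5, valid modulo lcm(11, 3) = 33: x ≡ 5 (mod 33).
  Combine with x ≡ 1 (mod 5): since gcd(33, 5) = 1, we get a unique residue mod 165.
    Write x = 5 + 33·t and substitute into x ≡ 1 (mod 5): 33·t ≡ 1 − 5 = -4 (mod 5).
    Reduce coefficients mod 5: 3·t ≡ 1 (mod 5).
    The inverse of 3 mod 5 is 2 (since 3·2 = 6 = 1·5 + 1), so t ≡ 2·1 = 2 ≡ 2 (mod 5).
    Then x = 5 + 33·2 = 71, valid modulo lcm(33, 5) = 165: x ≡ 71 (mod 165).
Verify: 71 mod 11 = 5 ✓, 71 mod 3 = 2 ✓, 71 mod 5 = 1 ✓.

x ≡ 71 (mod 165).


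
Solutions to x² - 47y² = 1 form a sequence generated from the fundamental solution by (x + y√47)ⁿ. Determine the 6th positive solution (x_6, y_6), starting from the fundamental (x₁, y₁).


Step 1: Find the fundamental solution (x₁, y₁) of x² - 47y² = 1.
  Expand √47 as a continued fraction. a₀ = ⌊√47⌋ = 6; iterate m_{k+1} = d_k·a_k − m_k, d_{k+1} = (47 − m_{k+1}²)/d_k, a_{k+1} = ⌊(a₀ + m_{k+1})/d_{k+1}⌋ (starting m₀ = 0, d₀ = 1), with convergents p_k = a_k·p_{k-1} + p_{k-2}, q_k = a_k·q_{k-1} + q_{k-2} (p₋₁ = 1, q₋₁ = 0):
  k = 0: a₀ = 6; p₀/q₀ = 6/1; p₀² − 47·q₀² = 36 − 47 = -11.
  k = 1: m = 6, d = 11, a = ⌊(6 + 6)/11⌋ = 1; p/q = (1·6 + 1)/(1·1 + 0) = 7/1; p² − 47·q² = 49 − 47 = 2.
  k = 2: m = 5, d = 2, a = ⌊(6 + 5)/2⌋ = 5; p/q = (5·7 + 6)/(5·1 + 1) = 41/6; p² − 47·q² = 1681 − 1692 = -11.
  k = 3: m = 5, d = 11, a = ⌊(6 + 5)/11⌋ = 1; p/q = (1·41 + 7)/(1·6 + 1) = 48/7; p² − 47·q² = 2304 − 2303 = 1.
  The first convergent with p² − 47·q² = 1 gives the fundamental solution (x₁, y₁) = (48, 7).
Step 2: Apply the recurrence (x_{n+1}, y_{n+1}) = (x₁x_n + 47y₁y_n, x₁y_n + y₁x_n) repeatedly.
  From (x_1, y_1) = (48, 7): x_2 = 48·48 + 47·7·7 = 4607; y_2 = 48·7 + 7·48 = 672.
  From (x_2, y_2) = (4607, 672): x_3 = 48·4607 + 47·7·672 = 442224; y_3 = 48·672 + 7·4607 = 64505.
  From (x_3, y_3) = (442224, 64505): x_4 = 48·442224 + 47·7·64505 = 42448897; y_4 = 48·64505 + 7·442224 = 6191808.
  From (x_4, y_4) = (42448897, 6191808): x_5 = 48·42448897 + 47·7·6191808 = 4074651888; y_5 = 48·6191808 + 7·42448897 = 594349063.
  From (x_5, y_5) = (4074651888, 594349063): x_6 = 48·4074651888 + 47·7·594349063 = 391124132351; y_6 = 48·594349063 + 7·4074651888 = 57051318240.
Step 3: Verify x_6² - 47·y_6² = 152978086907322564787201 - 152978086907322564787200 = 1 (should be 1). ✓

(x_1, y_1) = (48, 7); (x_6, y_6) = (391124132351, 57051318240).


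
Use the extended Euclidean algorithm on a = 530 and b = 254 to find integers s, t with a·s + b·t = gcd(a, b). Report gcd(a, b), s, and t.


Euclidean algorithm on (530, 254) — divide until remainder is 0:
  530 = 2 · 254 + 22
  254 = 11 · 22 + 12
  22 = 1 · 12 + 10
  12 = 1 · 10 + 2
  10 = 5 · 2 + 0
gcd(530, 254) = 2.
Track Bezout coefficients alongside the remainders: start with r₀ = 530 = a·1 + b·0 (s = 1, t = 0) and r₁ = 254 = a·0 + b·1 (s = 0, t = 1); each new remainder r_{k+1} = r_{k-1} − q_k·r_k inherits s_{k+1} = s_{k-1} − q_k·s_k, t_{k+1} = t_{k-1} − q_k·t_k, so r_k = a·s_k + b·t_k at every step:
  q = 2: r = 22, s = 1 − 2·0 = 1, t = 0 − 2·1 = -2  (check: 530·1 + 254·(-2) = 22)
  q = 11: r = 12, s = 0 − 11·1 = -11, t = 1 − 11·(-2) = 23  (check: 530·(-11) + 254·23 = 12)
  q = 1: r = 10, s = 1 − 1·(-11) = 12, t = -2 − 1·23 = -25  (check: 530·12 + 254·(-25) = 10)
  q = 1: r = 2, s = -11 − 1·12 = -23, t = 23 − 1·(-25) = 48  (check: 530·(-23) + 254·48 = 2)
The row with r = 2 (the gcd) gives the Bezout coefficients s = -23, t = 48.
Result: 530 · (-23) + 254 · (48) = 2.

gcd(530, 254) = 2; s = -23, t = 48 (check: 530·(-23) + 254·48 = 2).


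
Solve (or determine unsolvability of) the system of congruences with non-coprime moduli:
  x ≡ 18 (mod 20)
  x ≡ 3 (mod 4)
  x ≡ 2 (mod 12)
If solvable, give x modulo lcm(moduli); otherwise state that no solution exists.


Moduli 20, 4, 12 are not pairwise coprime, so CRT works modulo lcm(m_i) when all pairwise compatibility conditions hold.
Pairwise compatibility: gcd(m_i, m_j) must divide a_i - a_j for every pair.
Merge one congruence at a time:
  Start: x ≡ 18 (mod 20).
  Combine with x ≡ 3 (mod 4): gcd(20, 4) = 4, and 3 - 18 = -15 is NOT divisible by 4.
    ⇒ system is inconsistent (no integer solution).

No solution (the system is inconsistent).


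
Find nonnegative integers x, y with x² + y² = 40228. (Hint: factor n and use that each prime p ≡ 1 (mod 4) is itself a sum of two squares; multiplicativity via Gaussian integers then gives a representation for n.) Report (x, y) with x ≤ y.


Step 1: Factor n = 40228 = 2^2 · 89 · 113.
Step 2: Check the mod-4 condition on each prime factor: 2 = 2 (special); 89 ≡ 1 (mod 4), exponent 1; 113 ≡ 1 (mod 4), exponent 1.
All primes ≡ 3 (mod 4) appear to even exponent (or don't appear), so by the two-squares theorem n IS expressible as a sum of two squares.
Step 3: Build a representation. Group n = k² · m with k = 2 and m = 89 · 113 = 10057 (a product of primes ≡ 1 (mod 4)); a representation of m scales to one of n via (k·x)² + (k·y)² = k²(x² + y²). Each prime p ≡ 1 (mod 4) is itself a sum of two squares; find a² by testing p − a² for a perfect square:
  89: 89 − 1² = 88, 89 − 2² = 85, 89 − 3² = 80, 89 − 4² = 73, 89 − 5² = 64 = 8² ⇒ 89 = 5² + 8².
  113: 113 − 1² = 112, 113 − 2² = 109, 113 − 3² = 104, 113 − 4² = 97, 113 − 5² = 88, 113 − 6² = 77, 113 − 7² = 64 = 8² ⇒ 113 = 7² + 8².
  Combine using the Brahmagupta–Fibonacci identity (a² + b²)(c² + d²) = (ac − bd)² + (ad + bc)² = (ac + bd)² + (ad − bc)²:
  89 · 113 = 10057: from (5² + 8²)(7² + 8²), take (5·7 − 8·8, 5·8 + 8·7) = (35 − 64, 40 + 56) = (-29, 96); dropping signs (only squares matter) gives (29, 96); check 29² + 96² = 841 + 9216 = 10057 ✓.
  Scale by k = 2: (2·29, 2·96) = (58, 192).
Step 4: Order so x ≤ y and verify: 58² + 192² = 3364 + 36864 = 40228 = n. ✓

n = 40228 = 58² + 192² (one valid representation with x ≤ y).


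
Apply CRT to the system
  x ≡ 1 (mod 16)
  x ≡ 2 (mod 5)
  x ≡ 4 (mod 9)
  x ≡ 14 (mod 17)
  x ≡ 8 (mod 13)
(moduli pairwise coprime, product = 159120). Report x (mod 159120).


Product of moduli M = 16 · 5 · 9 · 17 · 13 = 159120.
Merge one congruence at a time:
  Start: x ≡ 1 (mod 16).
  Combine with x ≡ 2 (mod 5); new modulus lcm = 80.
    Write x = 1 + 16·t and substitute into x ≡ 2 (mod 5): 16·t ≡ 2 − 1 = 1 (mod 5).
    Reduce coefficients mod 5: 1·t ≡ 1 (mod 5).
    So t ≡ 1 (mod 5).
    Then x = 1 + 16·1 = 17, valid modulo lcm(16, 5) = 80: x ≡ 17 (mod 80).
  Combine with x ≡ 4 (mod 9); new modulus lcm = 720.
    Write x = 17 + 80·t and substitute into x ≡ 4 (mod 9): 80·t ≡ 4 − 17 = -13 (mod 9).
    Reduce coefficients mod 9: 8·t ≡ 5 (mod 9).
    The inverse of 8 mod 9 is 8 (since 8·8 = 64 = 7·9 + 1), so t ≡ 8·5 = 40 ≡ 4 (mod 9).
    Then x = 17 + 80·4 = 337, valid modulo lcm(80, 9) = 720: x ≡ 337 (mod 720).
  Combine with x ≡ 14 (mod 17); new modulus lcm = 12240.
    Write x = 337 + 720·t and substitute into x ≡ 14 (mod 17): 720·t ≡ 14 − 337 = -323 (mod 17).
    Reduce coefficients mod 17: 6·t ≡ 0 (mod 17).
    The inverse of 6 mod 17 is 3 (since 6·3 = 18 = 1·17 + 1), so t ≡ 3·0 = 0 ≡ 0 (mod 17).
    Then x = 337 + 720·0 = 337, valid modulo lcm(720, 17) = 12240: x ≡ 337 (mod 12240).
  Combine with x ≡ 8 (mod 13); new modulus lcm = 159120.
    Write x = 337 + 12240·t and substitute into x ≡ 8 (mod 13): 12240·t ≡ 8 − 337 = -329 (mod 13).
    Reduce coefficients mod 13: 7·t ≡ 9 (mod 13).
    The inverse of 7 mod 13 is 2 (since 7·2 = 14 = 1·13 + 1), so t ≡ 2·9 = 18 ≡ 5 (mod 13).
    Then x = 337 + 12240·5 = 61537, valid modulo lcm(12240, 13) = 159120: x ≡ 61537 (mod 159120).
Verify against each original: 61537 mod 16 = 1, 61537 mod 5 = 2, 61537 mod 9 = 4, 61537 mod 17 = 14, 61537 mod 13 = 8.

x ≡ 61537 (mod 159120).


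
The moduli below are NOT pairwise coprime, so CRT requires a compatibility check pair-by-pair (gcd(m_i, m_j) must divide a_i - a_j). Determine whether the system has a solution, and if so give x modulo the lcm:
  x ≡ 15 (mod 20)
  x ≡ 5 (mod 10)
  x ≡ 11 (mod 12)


Moduli 20, 10, 12 are not pairwise coprime, so CRT works modulo lcm(m_i) when all pairwise compatibility conditions hold.
Pairwise compatibility: gcd(m_i, m_j) must divide a_i - a_j for every pair.
Merge one congruence at a time:
  Start: x ≡ 15 (mod 20).
  Combine with x ≡ 5 (mod 10): gcd(20, 10) = 10; 5 - 15 = -10, which IS divisible by 10, so compatible.
    Write x = 15 + 20·t and substitute into x ≡ 5 (mod 10): 20·t ≡ 5 − 15 = -10 (mod 10).
    Divide the congruence (and modulus) by g = 10: 2·t ≡ -1 (mod 1).
    Modulo 1 every t works; take t = 0.
    Then x = 15 + 20·0 = 15, valid modulo lcm(20, 10) = 20: x ≡ 15 (mod 20).
  Combine with x ≡ 11 (mod 12): gcd(20, 12) = 4; 11 - 15 = -4, which IS divisible by 4, so compatible.
    Write x = 15 + 20·t and substitute into x ≡ 11 (mod 12): 20·t ≡ 11 − 15 = -4 (mod 12).
    Divide the congruence (and modulus) by g = 4: 5·t ≡ -1 (mod 3).
    Reduce coefficients mod 3: 2·t ≡ 2 (mod 3).
    The inverse of 2 mod 3 is 2 (since 2·2 = 4 = 1·3 + 1), so t ≡ 2·2 = 4 ≡ 1 (mod 3).
    Then x = 15 + 20·1 = 35, valid modulo lcm(20, 12) = 60: x ≡ 35 (mod 60).
Verify: 35 mod 20 = 15, 35 mod 10 = 5, 35 mod 12 = 11.

x ≡ 35 (mod 60).


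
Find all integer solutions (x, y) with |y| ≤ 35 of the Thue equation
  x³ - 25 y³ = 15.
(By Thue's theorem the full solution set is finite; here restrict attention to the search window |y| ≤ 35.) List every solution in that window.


The equation is x³ - 25y³ = 15. For fixed y, x³ = 25·y³ + 15, so a solution requires the RHS to be a perfect cube.
Strategy: iterate y from -35 to 35, compute RHS = 25·y³ + 15, and check whether it is a (positive or negative) perfect cube.
Check small values of y:
  y = 0: RHS = 15 is not a perfect cube.
  y = 1: RHS = 40 is not a perfect cube.
  y = -1: RHS = -10 is not a perfect cube.
  y = 2: RHS = 215 is not a perfect cube.
  y = -2: RHS = -185 is not a perfect cube.
  y = 3: RHS = 690 is not a perfect cube.
  y = -3: RHS = -660 is not a perfect cube.
Continuing the search up to |y| = 35 finds no solutions either.
No (x, y) in the scanned range satisfies the equation.

No integer solutions with |y| ≤ 35.


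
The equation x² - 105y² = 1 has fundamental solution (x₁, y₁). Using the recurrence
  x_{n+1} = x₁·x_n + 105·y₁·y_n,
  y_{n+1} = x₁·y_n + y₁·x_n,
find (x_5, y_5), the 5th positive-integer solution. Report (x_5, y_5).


Step 1: Find the fundamental solution (x₁, y₁) of x² - 105y² = 1.
  Expand √105 as a continued fraction. a₀ = ⌊√105⌋ = 10; iterate m_{k+1} = d_k·a_k − m_k, d_{k+1} = (105 − m_{k+1}²)/d_k, a_{k+1} = ⌊(a₀ + m_{k+1})/d_{k+1}⌋ (starting m₀ = 0, d₀ = 1), with convergents p_k = a_k·p_{k-1} + p_{k-2}, q_k = a_k·q_{k-1} + q_{k-2} (p₋₁ = 1, q₋₁ = 0):
  k = 0: a₀ = 10; p₀/q₀ = 10/1; p₀² − 105·q₀² = 100 − 105 = -5.
  k = 1: m = 10, d = 5, a = ⌊(10 + 10)/5⌋ = 4; p/q = (4·10 + 1)/(4·1 + 0) = 41/4; p² − 105·q² = 1681 − 1680 = 1.
  The first convergent with p² − 105·q² = 1 gives the fundamental solution (x₁, y₁) = (41, 4).
Step 2: Apply the recurrence (x_{n+1}, y_{n+1}) = (x₁x_n + 105y₁y_n, x₁y_n + y₁x_n) repeatedly.
  From (x_1, y_1) = (41, 4): x_2 = 41·41 + 105·4·4 = 3361; y_2 = 41·4 + 4·41 = 328.
  From (x_2, y_2) = (3361, 328): x_3 = 41·3361 + 105·4·328 = 275561; y_3 = 41·328 + 4·3361 = 26892.
  From (x_3, y_3) = (275561, 26892): x_4 = 41·275561 + 105·4·26892 = 22592641; y_4 = 41·26892 + 4·275561 = 2204816.
  From (x_4, y_4) = (22592641, 2204816): x_5 = 41·22592641 + 105·4·2204816 = 1852321001; y_5 = 41·2204816 + 4·22592641 = 180768020.
Step 3: Verify x_5² - 105·y_5² = 3431093090745642001 - 3431093090745642000 = 1 (should be 1). ✓

(x_1, y_1) = (41, 4); (x_5, y_5) = (1852321001, 180768020).


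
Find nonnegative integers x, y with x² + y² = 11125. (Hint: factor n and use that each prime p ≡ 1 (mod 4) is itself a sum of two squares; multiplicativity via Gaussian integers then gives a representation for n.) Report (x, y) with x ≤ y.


Step 1: Factor n = 11125 = 5^3 · 89.
Step 2: Check the mod-4 condition on each prime factor: 5 ≡ 1 (mod 4), exponent 3; 89 ≡ 1 (mod 4), exponent 1.
All primes ≡ 3 (mod 4) appear to even exponent (or don't appear), so by the two-squares theorem n IS expressible as a sum of two squares.
Step 3: Build a representation. Group n = k² · m with k = 5 and m = 5 · 89 = 445 (a product of primes ≡ 1 (mod 4)); a representation of m scales to one of n via (k·x)² + (k·y)² = k²(x² + y²). Each prime p ≡ 1 (mod 4) is itself a sum of two squares; find a² by testing p − a² for a perfect square:
  5: 5 − 1² = 4 = 2² ⇒ 5 = 1² + 2².
  89: 89 − 1² = 88, 89 − 2² = 85, 89 − 3² = 80, 89 − 4² = 73, 89 − 5² = 64 = 8² ⇒ 89 = 5² + 8².
  Combine using the Brahmagupta–Fibonacci identity (a² + b²)(c² + d²) = (ac − bd)² + (ad + bc)² = (ac + bd)² + (ad − bc)²:
  5 · 89 = 445: from (1² + 2²)(5² + 8²), take (1·5 − 2·8, 1·8 + 2·5) = (5 − 16, 8 + 10) = (-11, 18); dropping signs (only squares matter) gives (11, 18); check 11² + 18² = 121 + 324 = 445 ✓.
  Scale by k = 5: (5·11, 5·18) = (55, 90).
Step 4: Order so x ≤ y and verify: 55² + 90² = 3025 + 8100 = 11125 = n. ✓

n = 11125 = 55² + 90² (one valid representation with x ≤ y).


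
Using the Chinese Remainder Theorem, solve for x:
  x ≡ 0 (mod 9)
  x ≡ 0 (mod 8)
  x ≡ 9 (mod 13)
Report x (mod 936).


Moduli 9, 8, 13 are pairwise coprime; by CRT there is a unique solution modulo M = 9 · 8 · 13 = 936.
Solve pairwise, accumulating the modulus:
  Start with x ≡ 0 (mod 9).
  Combine with x ≡ 0 (mod 8): since gcd(9, 8) = 1, we get a unique residue mod 72.
    Write x = 0 + 9·t and substitute into x ≡ 0 (mod 8): 9·t ≡ 0 − 0 = 0 (mod 8).
    Reduce coefficients mod 8: 1·t ≡ 0 (mod 8).
    So t ≡ 0 (mod 8).
    Then x = 0 + 9·0 = 0, valid modulo lcm(9, 8) = 72: x ≡ 0 (mod 72).
  Combine with x ≡ 9 (mod 13): since gcd(72, 13) = 1, we get a unique residue mod 936.
    Write x = 0 + 72·t and substitute into x ≡ 9 (mod 13): 72·t ≡ 9 − 0 = 9 (mod 13).
    Reduce coefficients mod 13: 7·t ≡ 9 (mod 13).
    The inverse of 7 mod 13 is 2 (since 7·2 = 14 = 1·13 + 1), so t ≡ 2·9 = 18 ≡ 5 (mod 13).
    Then x = 0 + 72·5 = 360, valid modulo lcm(72, 13) = 936: x ≡ 360 (mod 936).
Verify: 360 mod 9 = 0 ✓, 360 mod 8 = 0 ✓, 360 mod 13 = 9 ✓.

x ≡ 360 (mod 936).


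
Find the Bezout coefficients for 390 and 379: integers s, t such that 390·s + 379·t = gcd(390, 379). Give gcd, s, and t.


Euclidean algorithm on (390, 379) — divide until remainder is 0:
  390 = 1 · 379 + 11
  379 = 34 · 11 + 5
  11 = 2 · 5 + 1
  5 = 5 · 1 + 0
gcd(390, 379) = 1.
Track Bezout coefficients alongside the remainders: start with r₀ = 390 = a·1 + b·0 (s = 1, t = 0) and r₁ = 379 = a·0 + b·1 (s = 0, t = 1); each new remainder r_{k+1} = r_{k-1} − q_k·r_k inherits s_{k+1} = s_{k-1} − q_k·s_k, t_{k+1} = t_{k-1} − q_k·t_k, so r_k = a·s_k + b·t_k at every step:
  q = 1: r = 11, s = 1 − 1·0 = 1, t = 0 − 1·1 = -1  (check: 390·1 + 379·(-1) = 11)
  q = 34: r = 5, s = 0 − 34·1 = -34, t = 1 − 34·(-1) = 35  (check: 390·(-34) + 379·35 = 5)
  q = 2: r = 1, s = 1 − 2·(-34) = 69, t = -1 − 2·35 = -71  (check: 390·69 + 379·(-71) = 1)
The row with r = 1 (the gcd) gives the Bezout coefficients s = 69, t = -71.
Result: 390 · (69) + 379 · (-71) = 1.

gcd(390, 379) = 1; s = 69, t = -71 (check: 390·69 + 379·(-71) = 1).


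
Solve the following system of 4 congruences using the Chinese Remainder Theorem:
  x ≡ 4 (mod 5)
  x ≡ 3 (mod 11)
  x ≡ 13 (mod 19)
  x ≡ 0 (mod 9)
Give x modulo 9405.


Product of moduli M = 5 · 11 · 19 · 9 = 9405.
Merge one congruence at a time:
  Start: x ≡ 4 (mod 5).
  Combine with x ≡ 3 (mod 11); new modulus lcm = 55.
    Write x = 4 + 5·t and substitute into x ≡ 3 (mod 11): 5·t ≡ 3 − 4 = -1 (mod 11).
    Reduce coefficients mod 11: 5·t ≡ 10 (mod 11).
    The inverse of 5 mod 11 is 9 (since 5·9 = 45 = 4·11 + 1), so t ≡ 9·10 = 90 ≡ 2 (mod 11).
    Then x = 4 + 5·2 = 14, valid modulo lcm(5, 11) = 55: x ≡ 14 (mod 55).
  Combine with x ≡ 13 (mod 19); new modulus lcm = 1045.
    Write x = 14 + 55·t and substitute into x ≡ 13 (mod 19): 55·t ≡ 13 − 14 = -1 (mod 19).
    Reduce coefficients mod 19: 17·t ≡ 18 (mod 19).
    The inverse of 17 mod 19 is 9 (since 17·9 = 153 = 8·19 + 1), so t ≡ 9·18 = 162 ≡ 10 (mod 19).
    Then x = 14 + 55·10 = 564, valid modulo lcm(55, 19) = 1045: x ≡ 564 (mod 1045).
  Combine with x ≡ 0 (mod 9); new modulus lcm = 9405.
    Write x = 564 + 1045·t and substitute into x ≡ 0 (mod 9): 1045·t ≡ 0 − 564 = -564 (mod 9).
    Reduce coefficients mod 9: 1·t ≡ 3 (mod 9).
    So t ≡ 3 (mod 9).
    Then x = 564 + 1045·3 = 3699, valid modulo lcm(1045, 9) = 9405: x ≡ 3699 (mod 9405).
Verify against each original: 3699 mod 5 = 4, 3699 mod 11 = 3, 3699 mod 19 = 13, 3699 mod 9 = 0.

x ≡ 3699 (mod 9405).


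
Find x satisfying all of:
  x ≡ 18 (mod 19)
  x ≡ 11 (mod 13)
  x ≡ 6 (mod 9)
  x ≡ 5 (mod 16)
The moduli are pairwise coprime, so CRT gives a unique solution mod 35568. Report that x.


Product of moduli M = 19 · 13 · 9 · 16 = 35568.
Merge one congruence at a time:
  Start: x ≡ 18 (mod 19).
  Combine with x ≡ 11 (mod 13); new modulus lcm = 247.
    Write x = 18 + 19·t and substitute into x ≡ 11 (mod 13): 19·t ≡ 11 − 18 = -7 (mod 13).
    Reduce coefficients mod 13: 6·t ≡ 6 (mod 13).
    The inverse of 6 mod 13 is 11 (since 6·11 = 66 = 5·13 + 1), so t ≡ 11·6 = 66 ≡ 1 (mod 13).
    Then x = 18 + 19·1 = 37, valid modulo lcm(19, 13) = 247: x ≡ 37 (mod 247).
  Combine with x ≡ 6 (mod 9); new modulus lcm = 2223.
    Write x = 37 + 247·t and substitute into x ≡ 6 (mod 9): 247·t ≡ 6 − 37 = -31 (mod 9).
    Reduce coefficients mod 9: 4·t ≡ 5 (mod 9).
    The inverse of 4 mod 9 is 7 (since 4·7 = 28 = 3·9 + 1), so t ≡ 7·5 = 35 ≡ 8 (mod 9).
    Then x = 37 + 247·8 = 2013, valid modulo lcm(247, 9) = 2223: x ≡ 2013 (mod 2223).
  Combine with x ≡ 5 (mod 16); new modulus lcm = 35568.
    Write x = 2013 + 2223·t and substitute into x ≡ 5 (mod 16): 2223·t ≡ 5 − 2013 = -2008 (mod 16).
    Reduce coefficients mod 16: 15·t ≡ 8 (mod 16).
    The inverse of 15 mod 16 is 15 (since 15·15 = 225 = 14·16 + 1), so t ≡ 15·8 = 120 ≡ 8 (mod 16).
    Then x = 2013 + 2223·8 = 19797, valid modulo lcm(2223, 16) = 35568: x ≡ 19797 (mod 35568).
Verify against each original: 19797 mod 19 = 18, 19797 mod 13 = 11, 19797 mod 9 = 6, 19797 mod 16 = 5.

x ≡ 19797 (mod 35568).


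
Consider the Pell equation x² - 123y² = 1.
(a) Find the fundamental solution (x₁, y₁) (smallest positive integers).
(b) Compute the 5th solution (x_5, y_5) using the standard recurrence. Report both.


Step 1: Find the fundamental solution (x₁, y₁) of x² - 123y² = 1.
  Expand √123 as a continued fraction. a₀ = ⌊√123⌋ = 11; iterate m_{k+1} = d_k·a_k − m_k, d_{k+1} = (123 − m_{k+1}²)/d_k, a_{k+1} = ⌊(a₀ + m_{k+1})/d_{k+1}⌋ (starting m₀ = 0, d₀ = 1), with convergents p_k = a_k·p_{k-1} + p_{k-2}, q_k = a_k·q_{k-1} + q_{k-2} (p₋₁ = 1, q₋₁ = 0):
  k = 0: a₀ = 11; p₀/q₀ = 11/1; p₀² − 123·q₀² = 121 − 123 = -2.
  k = 1: m = 11, d = 2, a = ⌊(11 + 11)/2⌋ = 11; p/q = (11·11 + 1)/(11·1 + 0) = 122/11; p² − 123·q² = 14884 − 14883 = 1.
  The first convergent with p² − 123·q² = 1 gives the fundamental solution (x₁, y₁) = (122, 11).
Step 2: Apply the recurrence (x_{n+1}, y_{n+1}) = (x₁x_n + 123y₁y_n, x₁y_n + y₁x_n) repeatedly.
  From (x_1, y_1) = (122, 11): x_2 = 122·122 + 123·11·11 = 29767; y_2 = 122·11 + 11·122 = 2684.
  From (x_2, y_2) = (29767, 2684): x_3 = 122·29767 + 123·11·2684 = 7263026; y_3 = 122·2684 + 11·29767 = 654885.
  From (x_3, y_3) = (7263026, 654885): x_4 = 122·7263026 + 123·11·654885 = 1772148577; y_4 = 122·654885 + 11·7263026 = 159789256.
  From (x_4, y_4) = (1772148577, 159789256): x_5 = 122·1772148577 + 123·11·159789256 = 432396989762; y_5 = 122·159789256 + 11·1772148577 = 38987923579.
Step 3: Verify x_5² - 123·y_5² = 186967156755239132816644 - 186967156755239132816643 = 1 (should be 1). ✓

(x_1, y_1) = (122, 11); (x_5, y_5) = (432396989762, 38987923579).


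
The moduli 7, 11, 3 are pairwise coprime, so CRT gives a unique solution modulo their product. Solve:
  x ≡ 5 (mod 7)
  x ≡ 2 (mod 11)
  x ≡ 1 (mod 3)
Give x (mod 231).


Moduli 7, 11, 3 are pairwise coprime; by CRT there is a unique solution modulo M = 7 · 11 · 3 = 231.
Solve pairwise, accumulating the modulus:
  Start with x ≡ 5 (mod 7).
  Combine with x ≡ 2 (mod 11): since gcd(7, 11) = 1, we get a unique residue mod 77.
    Write x = 5 + 7·t and substitute into x ≡ 2 (mod 11): 7·t ≡ 2 − 5 = -3 (mod 11).
    Reduce coefficients mod 11: 7·t ≡ 8 (mod 11).
    The inverse of 7 mod 11 is 8 (since 7·8 = 56 = 5·11 + 1), so t ≡ 8·8 = 64 ≡ 9 (mod 11).
    Then x = 5 + 7·9 = 68, valid modulo lcm(7, 11) = 77: x ≡ 68 (mod 77).
  Combine with x ≡ 1 (mod 3): since gcd(77, 3) = 1, we get a unique residue mod 231.
    Write x = 68 + 77·t and substitute into x ≡ 1 (mod 3): 77·t ≡ 1 − 68 = -67 (mod 3).
    Reduce coefficients mod 3: 2·t ≡ 2 (mod 3).
    The inverse of 2 mod 3 is 2 (since 2·2 = 4 = 1·3 + 1), so t ≡ 2·2 = 4 ≡ 1 (mod 3).
    Then x = 68 + 77·1 = 145, valid modulo lcm(77, 3) = 231: x ≡ 145 (mod 231).
Verify: 145 mod 7 = 5 ✓, 145 mod 11 = 2 ✓, 145 mod 3 = 1 ✓.

x ≡ 145 (mod 231).


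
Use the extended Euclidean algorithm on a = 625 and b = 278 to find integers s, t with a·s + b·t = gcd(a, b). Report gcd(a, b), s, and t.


Euclidean algorithm on (625, 278) — divide until remainder is 0:
  625 = 2 · 278 + 69
  278 = 4 · 69 + 2
  69 = 34 · 2 + 1
  2 = 2 · 1 + 0
gcd(625, 278) = 1.
Track Bezout coefficients alongside the remainders: start with r₀ = 625 = a·1 + b·0 (s = 1, t = 0) and r₁ = 278 = a·0 + b·1 (s = 0, t = 1); each new remainder r_{k+1} = r_{k-1} − q_k·r_k inherits s_{k+1} = s_{k-1} − q_k·s_k, t_{k+1} = t_{k-1} − q_k·t_k, so r_k = a·s_k + b·t_k at every step:
  q = 2: r = 69, s = 1 − 2·0 = 1, t = 0 − 2·1 = -2  (check: 625·1 + 278·(-2) = 69)
  q = 4: r = 2, s = 0 − 4·1 = -4, t = 1 − 4·(-2) = 9  (check: 625·(-4) + 278·9 = 2)
  q = 34: r = 1, s = 1 − 34·(-4) = 137, t = -2 − 34·9 = -308  (check: 625·137 + 278·(-308) = 1)
The row with r = 1 (the gcd) gives the Bezout coefficients s = 137, t = -308.
Result: 625 · (137) + 278 · (-308) = 1.

gcd(625, 278) = 1; s = 137, t = -308 (check: 625·137 + 278·(-308) = 1).


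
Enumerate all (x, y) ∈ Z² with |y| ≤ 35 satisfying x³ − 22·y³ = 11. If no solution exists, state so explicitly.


The equation is x³ - 22y³ = 11. For fixed y, x³ = 22·y³ + 11, so a solution requires the RHS to be a perfect cube.
Strategy: iterate y from -35 to 35, compute RHS = 22·y³ + 11, and check whether it is a (positive or negative) perfect cube.
Check small values of y:
  y = 0: RHS = 11 is not a perfect cube.
  y = 1: RHS = 33 is not a perfect cube.
  y = -1: RHS = -11 is not a perfect cube.
  y = 2: RHS = 187 is not a perfect cube.
  y = -2: RHS = -165 is not a perfect cube.
  y = 3: RHS = 605 is not a perfect cube.
  y = -3: RHS = -583 is not a perfect cube.
Continuing the search up to |y| = 35 finds no solutions either.
No (x, y) in the scanned range satisfies the equation.

No integer solutions with |y| ≤ 35.


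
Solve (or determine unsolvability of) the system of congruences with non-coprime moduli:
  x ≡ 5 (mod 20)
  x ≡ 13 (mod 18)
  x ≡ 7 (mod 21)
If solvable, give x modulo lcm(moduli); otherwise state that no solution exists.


Moduli 20, 18, 21 are not pairwise coprime, so CRT works modulo lcm(m_i) when all pairwise compatibility conditions hold.
Pairwise compatibility: gcd(m_i, m_j) must divide a_i - a_j for every pair.
Merge one congruence at a time:
  Start: x ≡ 5 (mod 20).
  Combine with x ≡ 13 (mod 18): gcd(20, 18) = 2; 13 - 5 = 8, which IS divisible by 2, so compatible.
    Write x = 5 + 20·t and substitute into x ≡ 13 (mod 18): 20·t ≡ 13 − 5 = 8 (mod 18).
    Divide the congruence (and modulus) by g = 2: 10·t ≡ 4 (mod 9).
    Reduce coefficients mod 9: 1·t ≡ 4 (mod 9).
    So t ≡ 4 (mod 9).
    Then x = 5 + 20·4 = 85, valid modulo lcm(20, 18) = 180: x ≡ 85 (mod 180).
  Combine with x ≡ 7 (mod 21): gcd(180, 21) = 3; 7 - 85 = -78, which IS divisible by 3, so compatible.
    Write x = 85 + 180·t and substitute into x ≡ 7 (mod 21): 180·t ≡ 7 − 85 = -78 (mod 21).
    Divide the congruence (and modulus) by g = 3: 60·t ≡ -26 (mod 7).
    Reduce coefficients mod 7: 4·t ≡ 2 (mod 7).
    The inverse of 4 mod 7 is 2 (since 4·2 = 8 = 1·7 + 1), so t ≡ 2·2 = 4 ≡ 4 (mod 7).
    Then x = 85 + 180·4 = 805, valid modulo lcm(180, 21) = 1260: x ≡ 805 (mod 1260).
Verify: 805 mod 20 = 5, 805 mod 18 = 13, 805 mod 21 = 7.

x ≡ 805 (mod 1260).


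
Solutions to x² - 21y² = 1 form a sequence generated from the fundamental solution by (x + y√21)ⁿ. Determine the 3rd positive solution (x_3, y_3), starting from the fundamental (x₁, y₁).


Step 1: Find the fundamental solution (x₁, y₁) of x² - 21y² = 1.
  Expand √21 as a continued fraction. a₀ = ⌊√21⌋ = 4; iterate m_{k+1} = d_k·a_k − m_k, d_{k+1} = (21 − m_{k+1}²)/d_k, a_{k+1} = ⌊(a₀ + m_{k+1})/d_{k+1}⌋ (starting m₀ = 0, d₀ = 1), with convergents p_k = a_k·p_{k-1} + p_{k-2}, q_k = a_k·q_{k-1} + q_{k-2} (p₋₁ = 1, q₋₁ = 0):
  k = 0: a₀ = 4; p₀/q₀ = 4/1; p₀² − 21·q₀² = 16 − 21 = -5.
  k = 1: m = 4, d = 5, a = ⌊(4 + 4)/5⌋ = 1; p/q = (1·4 + 1)/(1·1 + 0) = 5/1; p² − 21·q² = 25 − 21 = 4.
  k = 2: m = 1, d = 4, a = ⌊(4 + 1)/4⌋ = 1; p/q = (1·5 + 4)/(1·1 + 1) = 9/2; p² − 21·q² = 81 − 84 = -3.
  k = 3: m = 3, d = 3, a = ⌊(4 + 3)/3⌋ = 2; p/q = (2·9 + 5)/(2·2 + 1) = 23/5; p² − 21·q² = 529 − 525 = 4.
  k = 4: m = 3, d = 4, a = ⌊(4 + 3)/4⌋ = 1; p/q = (1·23 + 9)/(1·5 + 2) = 32/7; p² − 21·q² = 1024 − 1029 = -5.
  k = 5: m = 1, d = 5, a = ⌊(4 + 1)/5⌋ = 1; p/q = (1·32 + 23)/(1·7 + 5) = 55/12; p² − 21·q² = 3025 − 3024 = 1.
  The first convergent with p² − 21·q² = 1 gives the fundamental solution (x₁, y₁) = (55, 12).
Step 2: Apply the recurrence (x_{n+1}, y_{n+1}) = (x₁x_n + 21y₁y_n, x₁y_n + y₁x_n) repeatedly.
  From (x_1, y_1) = (55, 12): x_2 = 55·55 + 21·12·12 = 6049; y_2 = 55·12 + 12·55 = 1320.
  From (x_2, y_2) = (6049, 1320): x_3 = 55·6049 + 21·12·1320 = 665335; y_3 = 55·1320 + 12·6049 = 145188.
Step 3: Verify x_3² - 21·y_3² = 442670662225 - 442670662224 = 1 (should be 1). ✓

(x_1, y_1) = (55, 12); (x_3, y_3) = (665335, 145188).


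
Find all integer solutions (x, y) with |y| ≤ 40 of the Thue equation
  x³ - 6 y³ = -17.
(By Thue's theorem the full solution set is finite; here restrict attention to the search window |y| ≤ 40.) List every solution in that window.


The equation is x³ - 6y³ = -17. For fixed y, x³ = 6·y³ − 17, so a solution requires the RHS to be a perfect cube.
Strategy: iterate y from -40 to 40, compute RHS = 6·y³ − 17, and check whether it is a (positive or negative) perfect cube.
Check small values of y:
  y = 0: RHS = -17 is not a perfect cube.
  y = 1: RHS = -11 is not a perfect cube.
  y = -1: RHS = -23 is not a perfect cube.
  y = 2: RHS = 31 is not a perfect cube.
  y = -2: RHS = -65 is not a perfect cube.
  y = 3: RHS = 145 is not a perfect cube.
  y = -3: RHS = -179 is not a perfect cube.
Continuing the search up to |y| = 40 finds no solutions either.
No (x, y) in the scanned range satisfies the equation.

No integer solutions with |y| ≤ 40.


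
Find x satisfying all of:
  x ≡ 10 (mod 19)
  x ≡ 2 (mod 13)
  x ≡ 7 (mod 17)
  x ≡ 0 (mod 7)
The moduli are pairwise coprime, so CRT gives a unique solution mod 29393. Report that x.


Product of moduli M = 19 · 13 · 17 · 7 = 29393.
Merge one congruence at a time:
  Start: x ≡ 10 (mod 19).
  Combine with x ≡ 2 (mod 13); new modulus lcm = 247.
    Write x = 10 + 19·t and substitute into x ≡ 2 (mod 13): 19·t ≡ 2 − 10 = -8 (mod 13).
    Reduce coefficients mod 13: 6·t ≡ 5 (mod 13).
    The inverse of 6 mod 13 is 11 (since 6·11 = 66 = 5·13 + 1), so t ≡ 11·5 = 55 ≡ 3 (mod 13).
    Then x = 10 + 19·3 = 67, valid modulo lcm(19, 13) = 247: x ≡ 67 (mod 247).
  Combine with x ≡ 7 (mod 17); new modulus lcm = 4199.
    Write x = 67 + 247·t and substitute into x ≡ 7 (mod 17): 247·t ≡ 7 − 67 = -60 (mod 17).
    Reduce coefficients mod 17: 9·t ≡ 8 (mod 17).
    The inverse of 9 mod 17 is 2 (since 9·2 = 18 = 1·17 + 1), so t ≡ 2·8 = 16 ≡ 16 (mod 17).
    Then x = 67 + 247·16 = 4019, valid modulo lcm(247, 17) = 4199: x ≡ 4019 (mod 4199).
  Combine with x ≡ 0 (mod 7); new modulus lcm = 29393.
    Write x = 4019 + 4199·t and substitute into x ≡ 0 (mod 7): 4199·t ≡ 0 − 4019 = -4019 (mod 7).
    Reduce coefficients mod 7: 6·t ≡ 6 (mod 7).
    The inverse of 6 mod 7 is 6 (since 6·6 = 36 = 5·7 + 1), so t ≡ 6·6 = 36 ≡ 1 (mod 7).
    Then x = 4019 + 4199·1 = 8218, valid modulo lcm(4199, 7) = 29393: x ≡ 8218 (mod 29393).
Verify against each original: 8218 mod 19 = 10, 8218 mod 13 = 2, 8218 mod 17 = 7, 8218 mod 7 = 0.

x ≡ 8218 (mod 29393).
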